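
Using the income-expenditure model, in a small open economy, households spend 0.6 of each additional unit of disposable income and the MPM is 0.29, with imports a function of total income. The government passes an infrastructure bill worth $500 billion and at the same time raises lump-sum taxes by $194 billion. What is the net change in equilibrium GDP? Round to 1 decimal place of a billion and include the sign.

+$555.9 billion

Expenditure multiplier = 1/(1 − c + m) = 1/(1 − 0.6 + 0.29) = 1/0.69 ≈ 1.449.
ΔG contributes k·ΔG = (+$500 billion) / 0.69 ≈ +$724.6 billion.
ΔT of +$194 billion changes first-round spending by −c·ΔT = −$116.4 billion, contributing k·(−c·ΔT) = (−$116.4 billion) / 0.69 ≈ −$168.7 billion.
Net ΔY = k(ΔG − c·ΔT) = (+$383.6 billion) / 0.69 ≈ +$555.9 billion.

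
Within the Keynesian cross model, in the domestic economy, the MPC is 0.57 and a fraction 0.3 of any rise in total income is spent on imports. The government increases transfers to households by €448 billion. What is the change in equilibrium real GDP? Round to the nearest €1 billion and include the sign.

The transfer change shifts disposable income by +€448 billion, so first-round consumption changes by c·ΔTR = 0.57 × (+€448 billion) = +€255.36 billion.
Expenditure multiplier = 1/(1 − c + m) = 1/(1 − 0.57 + 0.3) = 1/0.73 ≈ 1.37.
The transfer multiplier is c × k ≈ 0.781, so ΔY = k × (c·ΔTR) = (+€255.36 billion) / 0.73 ≈ +€350 billion.

+€350 billion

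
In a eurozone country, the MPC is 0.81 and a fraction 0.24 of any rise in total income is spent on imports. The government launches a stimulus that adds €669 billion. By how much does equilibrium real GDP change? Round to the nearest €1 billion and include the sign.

+€1,556 billion

Spending multiplier = 1/(1 − c + m) = 1/(1 − 0.81 + 0.24) = 1/0.43 ≈ 2.326.
ΔY = k × ΔG = (+€669 billion) / 0.43 ≈ +€1,556 billion.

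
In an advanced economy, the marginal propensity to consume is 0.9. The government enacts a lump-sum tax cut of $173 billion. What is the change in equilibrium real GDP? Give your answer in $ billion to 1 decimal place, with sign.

+$1,557.0 billion

A lump-sum tax change of −$173 billion shifts disposable income by +$173 billion; first-round consumption changes by −c × ΔT = −0.9 × (−$173 billion) = +$155.7 billion.
Expenditure multiplier = 1/(1 − MPC) = 1/(1 − 0.9) = 1/0.1 = 10.
The tax multiplier is −c × k = −9, so ΔY = k × (−c·ΔT) = (+$155.7 billion) / 0.1 = +$1,557 billion.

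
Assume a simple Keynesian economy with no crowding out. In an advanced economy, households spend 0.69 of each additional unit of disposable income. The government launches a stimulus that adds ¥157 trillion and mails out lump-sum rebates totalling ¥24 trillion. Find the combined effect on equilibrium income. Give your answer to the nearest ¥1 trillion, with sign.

+¥560 trillion

Expenditure multiplier = 1/(1 − MPC) = 1/(1 − 0.69) = 1/0.31 ≈ 3.226.
ΔG contributes k·ΔG = (+¥157 trillion) / 0.31 ≈ +¥506.5 trillion.
ΔT of −¥24 trillion changes first-round spending by −c·ΔT = +¥16.56 trillion, contributing k·(−c·ΔT) = (+¥16.56 trillion) / 0.31 ≈ +¥53.4 trillion.
Net ΔY = k(ΔG − c·ΔT) = (+¥173.56 trillion) / 0.31 ≈ +¥560 trillion.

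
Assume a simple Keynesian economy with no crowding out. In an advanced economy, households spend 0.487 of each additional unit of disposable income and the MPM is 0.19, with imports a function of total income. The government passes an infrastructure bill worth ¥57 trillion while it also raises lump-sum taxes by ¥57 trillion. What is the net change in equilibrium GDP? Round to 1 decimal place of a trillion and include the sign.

Expenditure multiplier = 1/(1 − c + m) = 1/(1 − 0.487 + 0.19) = 1/0.703 ≈ 1.422.
ΔG contributes k·ΔG = (+¥57 trillion) / 0.703 ≈ +¥81.1 trillion.
ΔT of +¥57 trillion changes first-round spending by −c·ΔT = −¥27.759 trillion, contributing k·(−c·ΔT) = (−¥27.759 trillion) / 0.703 ≈ −¥39.5 trillion.
Net ΔY = k(ΔG − c·ΔT) = (+¥29.241 trillion) / 0.703 ≈ +¥41.6 trillion.

+¥41.6 trillion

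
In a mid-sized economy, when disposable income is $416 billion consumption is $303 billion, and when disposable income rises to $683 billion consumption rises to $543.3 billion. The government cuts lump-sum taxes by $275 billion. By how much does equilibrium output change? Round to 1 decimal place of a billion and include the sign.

MPC = ΔC/ΔYd = (543.3 − 303)/(683 − 416) = 240.3/267 = 0.9.
A lump-sum tax change of −$275 billion shifts disposable income by +$275 billion; first-round consumption changes by −c × ΔT = −0.9 × (−$275 billion) = +$247.5 billion.
Expenditure multiplier = 1/(1 − MPC) = 1/(1 − 0.9) = 1/0.1 = 10.
The tax multiplier is −c × k = −9, so ΔY = k × (−c·ΔT) = (+$247.5 billion) / 0.1 = +$2,475 billion.

+$2,475.0 billion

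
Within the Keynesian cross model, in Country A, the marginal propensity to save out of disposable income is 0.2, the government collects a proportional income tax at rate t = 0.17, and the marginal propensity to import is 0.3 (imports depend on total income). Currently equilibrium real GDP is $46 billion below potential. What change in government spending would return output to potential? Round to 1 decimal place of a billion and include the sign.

+$29.3 billion

MPC = 1 − MPS = 1 − 0.2 = 0.8.
Spending multiplier = 1/(1 − c(1−t) + m) = 1/(1 − 0.8×0.83 + 0.3) = 1/0.636 ≈ 1.572.
Need ΔY = +$46 billion, so ΔG = ΔY/k = (+$46 billion) × 0.636 ≈ +$29.3 billion.
The government should increase government spending by $29.3 billion.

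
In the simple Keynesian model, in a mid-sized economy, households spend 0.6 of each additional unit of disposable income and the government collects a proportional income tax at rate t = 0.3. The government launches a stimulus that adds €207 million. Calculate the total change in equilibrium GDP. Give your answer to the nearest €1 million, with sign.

+€357 million

Spending multiplier = 1/(1 − c(1−t)) = 1/(1 − 0.6×0.7) = 1/0.58 ≈ 1.724.
ΔY = k × ΔG = (+€207 million) / 0.58 ≈ +€357 million.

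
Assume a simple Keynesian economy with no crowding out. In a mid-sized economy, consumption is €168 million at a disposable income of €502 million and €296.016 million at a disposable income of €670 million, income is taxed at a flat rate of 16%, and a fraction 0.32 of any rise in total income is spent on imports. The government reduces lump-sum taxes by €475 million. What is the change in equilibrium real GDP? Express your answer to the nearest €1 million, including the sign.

MPC = ΔC/ΔYd = (296.016 − 168)/(670 − 502) = 128.016/168 = 0.762.
A lump-sum tax change of −€475 million shifts disposable income by +€475 million; first-round consumption changes by −c × ΔT = −0.762 × (−€475 million) = +€361.95 million.
Expenditure multiplier = 1/(1 − c(1−t) + m) = 1/(1 − 0.762×0.84 + 0.32) = 1/0.67992 ≈ 1.471.
The tax multiplier is −c × k ≈ −1.121, so ΔY = k × (−c·ΔT) = (+€361.95 million) / 0.67992 ≈ +€532 million.

+€532 million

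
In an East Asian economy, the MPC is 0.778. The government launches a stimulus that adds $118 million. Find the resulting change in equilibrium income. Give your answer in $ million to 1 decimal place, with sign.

Spending multiplier = 1/(1 − MPC) = 1/(1 − 0.778) = 1/0.222 ≈ 4.505.
ΔY = k × ΔG = (+$118 million) / 0.222 ≈ +$531.5 million.

+$531.5 million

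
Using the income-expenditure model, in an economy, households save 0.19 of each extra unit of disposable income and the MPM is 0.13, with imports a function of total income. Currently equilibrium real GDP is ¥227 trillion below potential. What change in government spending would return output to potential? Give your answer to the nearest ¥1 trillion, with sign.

MPC = 1 − MPS = 1 − 0.19 = 0.81.
Spending multiplier = 1/(1 − c + m) = 1/(1 − 0.81 + 0.13) = 1/0.32 = 3.125.
Need ΔY = +¥227 trillion, so ΔG = ΔY/k = (+¥227 trillion) × 0.32 ≈ +¥73 trillion.
The government should increase government spending by ¥73 trillion.

+¥73 trillion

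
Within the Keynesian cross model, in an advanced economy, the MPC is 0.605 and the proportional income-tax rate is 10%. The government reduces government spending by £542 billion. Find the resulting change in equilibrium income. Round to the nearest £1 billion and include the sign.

Spending multiplier = 1/(1 − c(1−t)) = 1/(1 − 0.605×0.9) = 1/0.4555 ≈ 2.195.
ΔY = k × ΔG = (−£542 billion) / 0.4555 ≈ −£1,190 billion.

−£1,190 billion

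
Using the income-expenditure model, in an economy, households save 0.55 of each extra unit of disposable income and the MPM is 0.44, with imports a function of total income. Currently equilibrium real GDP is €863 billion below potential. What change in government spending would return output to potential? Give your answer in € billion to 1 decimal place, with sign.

+€854.4 billion

MPC = 1 − MPS = 1 − 0.55 = 0.45.
Spending multiplier = 1/(1 − c + m) = 1/(1 − 0.45 + 0.44) = 1/0.99 ≈ 1.01.
Need ΔY = +€863 billion, so ΔG = ΔY/k = (+€863 billion) × 0.99 ≈ +€854.4 billion.
The government should increase government spending by €854.4 billion.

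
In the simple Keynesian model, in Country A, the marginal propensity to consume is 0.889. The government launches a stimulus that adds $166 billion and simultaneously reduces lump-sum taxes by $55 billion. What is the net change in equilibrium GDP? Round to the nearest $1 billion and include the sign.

Expenditure multiplier = 1/(1 − MPC) = 1/(1 − 0.889) = 1/0.111 ≈ 9.009.
ΔG contributes k·ΔG = (+$166 billion) / 0.111 ≈ +$1,495.5 billion.
ΔT of −$55 billion changes first-round spending by −c·ΔT = +$48.895 billion, contributing k·(−c·ΔT) = (+$48.895 billion) / 0.111 ≈ +$440.5 billion.
Net ΔY = k(ΔG − c·ΔT) = (+$214.895 billion) / 0.111 ≈ +$1,936 billion.

+$1,936 billion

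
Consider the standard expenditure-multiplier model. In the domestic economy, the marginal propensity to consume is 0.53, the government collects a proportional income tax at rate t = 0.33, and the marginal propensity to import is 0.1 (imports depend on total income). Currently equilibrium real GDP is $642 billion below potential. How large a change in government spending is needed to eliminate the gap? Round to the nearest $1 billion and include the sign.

Spending multiplier = 1/(1 − c(1−t) + m) = 1/(1 − 0.53×0.67 + 0.1) = 1/0.7449 ≈ 1.342.
Need ΔY = +$642 billion, so ΔG = ΔY/k = (+$642 billion) × 0.7449 ≈ +$478 billion.
The government should increase government spending by $478 billion.

+$478 billion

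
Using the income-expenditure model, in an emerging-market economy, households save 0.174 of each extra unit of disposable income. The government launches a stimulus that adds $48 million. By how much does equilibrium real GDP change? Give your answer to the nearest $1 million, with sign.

+$276 million

MPC = 1 − MPS = 1 − 0.174 = 0.826.
Government-spending multiplier = 1/(1 − MPC) = 1/(1 − 0.826) = 1/0.174 ≈ 5.747.
ΔY = k × ΔG = (+$48 million) / 0.174 ≈ +$276 million.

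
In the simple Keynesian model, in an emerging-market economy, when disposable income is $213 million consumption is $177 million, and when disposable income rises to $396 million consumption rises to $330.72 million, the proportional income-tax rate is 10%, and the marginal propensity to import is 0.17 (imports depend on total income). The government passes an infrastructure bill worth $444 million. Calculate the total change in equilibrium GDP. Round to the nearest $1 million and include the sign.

+$1,072 million

MPC = ΔC/ΔYd = (330.72 − 177)/(396 − 213) = 153.72/183 = 0.84.
Government-spending multiplier = 1/(1 − c(1−t) + m) = 1/(1 − 0.84×0.9 + 0.17) = 1/0.414 ≈ 2.415.
ΔY = k × ΔG = (+$444 million) / 0.414 ≈ +$1,072 million.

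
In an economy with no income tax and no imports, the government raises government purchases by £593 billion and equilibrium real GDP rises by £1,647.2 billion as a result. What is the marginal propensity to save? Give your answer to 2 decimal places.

0.36

Implied spending multiplier k = ΔY/ΔG = 1,647.2/593 ≈ 2.7777.
Since k = 1/(1 − MPC), MPC = 1 − 1/k = 1 − ΔG/ΔY = 1 − 593/1,647.2 ≈ 0.64.
MPS = 1 − MPC = 0.36.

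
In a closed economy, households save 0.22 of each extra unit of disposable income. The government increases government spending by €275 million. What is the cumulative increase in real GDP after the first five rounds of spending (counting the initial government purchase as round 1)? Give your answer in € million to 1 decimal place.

€889.1 million

MPC = 1 − MPS = 1 − 0.22 = 0.78.
Round 1 adds ΔG = €275 million; each later round is MPC = 0.78 times the previous.
After 5 rounds: 275 + 214.5 + 167.31 + 130.5018 + 101.791404 = ΔG·(1 − c^5)/(1 − c) = 275 × (1 − 0.2887174368)/0.22 ≈ €889.1 million.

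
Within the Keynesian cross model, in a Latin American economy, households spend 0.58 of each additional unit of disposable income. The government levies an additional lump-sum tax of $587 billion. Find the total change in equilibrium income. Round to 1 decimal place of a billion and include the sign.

A lump-sum tax change of +$587 billion shifts disposable income by −$587 billion; first-round consumption changes by −c × ΔT = −0.58 × (+$587 billion) = −$340.46 billion.
Expenditure multiplier = 1/(1 − MPC) = 1/(1 − 0.58) = 1/0.42 ≈ 2.381.
The tax multiplier is −c × k ≈ −1.381, so ΔY = k × (−c·ΔT) = (−$340.46 billion) / 0.42 ≈ −$810.6 billion.

−$810.6 billion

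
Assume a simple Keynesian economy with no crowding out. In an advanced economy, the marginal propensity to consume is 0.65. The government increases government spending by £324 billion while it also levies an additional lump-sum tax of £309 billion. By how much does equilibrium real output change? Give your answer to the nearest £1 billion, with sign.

+£352 billion

Expenditure multiplier = 1/(1 − MPC) = 1/(1 − 0.65) = 1/0.35 ≈ 2.857.
ΔG contributes k·ΔG = (+£324 billion) / 0.35 ≈ +£925.7 billion.
ΔT of +£309 billion changes first-round spending by −c·ΔT = −£200.85 billion, contributing k·(−c·ΔT) = (−£200.85 billion) / 0.35 ≈ −£573.9 billion.
Net ΔY = k(ΔG − c·ΔT) = (+£123.15 billion) / 0.35 ≈ +£352 billion.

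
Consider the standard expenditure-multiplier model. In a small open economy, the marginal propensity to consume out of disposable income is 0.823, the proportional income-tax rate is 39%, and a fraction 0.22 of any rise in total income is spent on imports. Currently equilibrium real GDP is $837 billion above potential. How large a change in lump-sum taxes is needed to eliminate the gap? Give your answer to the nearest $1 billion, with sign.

Spending multiplier = 1/(1 − c(1−t) + m) = 1/(1 − 0.823×0.61 + 0.22) = 1/0.71797 ≈ 1.393.
Tax multiplier = −c·k = −0.823/0.71797 ≈ −1.146. Need ΔY = −$837 billion, so ΔT = ΔY/(−c·k) = −(−$837 billion) × 0.71797 / 0.823 ≈ +$730 billion.
The government should raise lump-sum taxes by $730 billion.

+$730 billion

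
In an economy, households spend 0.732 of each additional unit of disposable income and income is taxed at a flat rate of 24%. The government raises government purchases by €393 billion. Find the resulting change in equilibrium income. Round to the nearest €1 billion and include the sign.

+€886 billion

Expenditure multiplier = 1/(1 − c(1−t)) = 1/(1 − 0.732×0.76) = 1/0.44368 ≈ 2.254.
ΔY = k × ΔG = (+€393 billion) / 0.44368 ≈ +€886 billion.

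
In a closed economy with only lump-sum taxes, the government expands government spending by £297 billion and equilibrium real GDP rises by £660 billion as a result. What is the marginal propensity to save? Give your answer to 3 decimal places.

0.450

Implied spending multiplier k = ΔY/ΔG = 660/297 ≈ 2.2222.
Since k = 1/(1 − MPC), MPC = 1 − 1/k = 1 − ΔG/ΔY = 1 − 297/660 = 0.550.
MPS = 1 − MPC = 0.450.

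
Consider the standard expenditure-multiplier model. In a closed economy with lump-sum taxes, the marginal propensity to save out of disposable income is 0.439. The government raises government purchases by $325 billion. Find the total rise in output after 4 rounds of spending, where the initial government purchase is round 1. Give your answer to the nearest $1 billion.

MPC = 1 − MPS = 1 − 0.439 = 0.561.
Round 1 adds ΔG = $325 billion; each later round is MPC = 0.561 times the previous.
After 4 rounds: 325 + 182.325 + 102.284325 + 57.381506325 = ΔG·(1 − c^4)/(1 − c) = 325 × (1 − 0.099049307841)/0.439 ≈ $667 billion.

$667 billion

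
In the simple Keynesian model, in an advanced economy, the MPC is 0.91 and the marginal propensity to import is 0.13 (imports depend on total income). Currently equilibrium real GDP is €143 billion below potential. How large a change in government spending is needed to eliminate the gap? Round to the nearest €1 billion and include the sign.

+€31 billion

Spending multiplier = 1/(1 − c + m) = 1/(1 − 0.91 + 0.13) = 1/0.22 ≈ 4.545.
Need ΔY = +€143 billion, so ΔG = ΔY/k = (+€143 billion) × 0.22 ≈ +€31 billion.
The government should increase government spending by €31 billion.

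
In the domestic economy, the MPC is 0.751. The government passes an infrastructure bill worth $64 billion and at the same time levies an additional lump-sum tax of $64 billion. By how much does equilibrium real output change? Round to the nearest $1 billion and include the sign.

+$64 billion

Expenditure multiplier = 1/(1 − MPC) = 1/(1 − 0.751) = 1/0.249 ≈ 4.016.
ΔG contributes k·ΔG = (+$64 billion) / 0.249 ≈ +$257 billion.
ΔT of +$64 billion changes first-round spending by −c·ΔT = −$48.064 billion, contributing k·(−c·ΔT) = (−$48.064 billion) / 0.249 ≈ −$193 billion.
With ΔG = ΔT and no other leakages, the balanced-budget multiplier is 1, so ΔY = ΔG = +$64 billion.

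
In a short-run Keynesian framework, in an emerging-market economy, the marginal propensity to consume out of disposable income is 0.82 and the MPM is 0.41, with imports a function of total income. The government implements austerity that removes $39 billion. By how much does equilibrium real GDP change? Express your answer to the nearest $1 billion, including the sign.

Government-spending multiplier = 1/(1 − c + m) = 1/(1 − 0.82 + 0.41) = 1/0.59 ≈ 1.695.
ΔY = k × ΔG = (−$39 billion) / 0.59 ≈ −$66 billion.

−$66 billion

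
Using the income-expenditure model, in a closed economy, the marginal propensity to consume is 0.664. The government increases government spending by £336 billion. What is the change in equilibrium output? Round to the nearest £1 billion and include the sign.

+£1,000 billion

Expenditure multiplier = 1/(1 − MPC) = 1/(1 − 0.664) = 1/0.336 ≈ 2.976.
ΔY = k × ΔG = (+£336 billion) / 0.336 = +£1,000 billion.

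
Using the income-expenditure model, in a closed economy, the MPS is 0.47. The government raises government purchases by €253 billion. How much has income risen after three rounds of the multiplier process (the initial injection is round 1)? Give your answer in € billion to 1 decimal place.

€458.2 billion

MPC = 1 − MPS = 1 − 0.47 = 0.53.
Round 1 adds ΔG = €253 billion; each later round is MPC = 0.53 times the previous.
After 3 rounds: 253 + 134.09 + 71.0677 = ΔG·(1 − c^3)/(1 − c) = 253 × (1 − 0.148877)/0.47 ≈ €458.2 billion.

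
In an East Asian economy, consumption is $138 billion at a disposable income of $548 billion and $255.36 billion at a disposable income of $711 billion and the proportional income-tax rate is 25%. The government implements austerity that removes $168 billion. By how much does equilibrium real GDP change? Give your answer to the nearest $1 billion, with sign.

−$365 billion

MPC = ΔC/ΔYd = (255.36 − 138)/(711 − 548) = 117.36/163 = 0.72.
Expenditure multiplier = 1/(1 − c(1−t)) = 1/(1 − 0.72×0.75) = 1/0.46 ≈ 2.174.
ΔY = k × ΔG = (−$168 billion) / 0.46 ≈ −$365 billion.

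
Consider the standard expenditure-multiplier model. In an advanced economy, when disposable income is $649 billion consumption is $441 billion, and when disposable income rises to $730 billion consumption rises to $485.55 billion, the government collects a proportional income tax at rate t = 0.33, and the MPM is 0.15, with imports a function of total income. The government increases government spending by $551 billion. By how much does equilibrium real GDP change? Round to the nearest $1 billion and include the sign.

MPC = ΔC/ΔYd = (485.55 − 441)/(730 − 649) = 44.55/81 = 0.55.
Spending multiplier = 1/(1 − c(1−t) + m) = 1/(1 − 0.55×0.67 + 0.15) = 1/0.7815 ≈ 1.28.
ΔY = k × ΔG = (+$551 billion) / 0.7815 ≈ +$705 billion.

+$705 billion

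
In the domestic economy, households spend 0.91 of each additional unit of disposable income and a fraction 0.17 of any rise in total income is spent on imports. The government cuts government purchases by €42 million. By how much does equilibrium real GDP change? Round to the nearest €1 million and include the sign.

Expenditure multiplier = 1/(1 − c + m) = 1/(1 − 0.91 + 0.17) = 1/0.26 ≈ 3.846.
ΔY = k × ΔG = (−€42 million) / 0.26 ≈ −€162 million.

−€162 million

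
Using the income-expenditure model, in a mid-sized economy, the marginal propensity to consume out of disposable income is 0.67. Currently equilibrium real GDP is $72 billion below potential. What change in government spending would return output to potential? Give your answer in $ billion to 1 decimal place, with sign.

+$23.8 billion

Spending multiplier = 1/(1 − MPC) = 1/(1 − 0.67) = 1/0.33 ≈ 3.03.
Need ΔY = +$72 billion, so ΔG = ΔY/k = (+$72 billion) × 0.33 ≈ +$23.8 billion.
The government should increase government spending by $23.8 billion.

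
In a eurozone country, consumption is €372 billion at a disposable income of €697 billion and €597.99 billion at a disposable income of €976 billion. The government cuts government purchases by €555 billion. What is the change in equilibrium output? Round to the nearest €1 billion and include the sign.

−€2,921 billion

MPC = ΔC/ΔYd = (597.99 − 372)/(976 − 697) = 225.99/279 = 0.81.
Expenditure multiplier = 1/(1 − MPC) = 1/(1 − 0.81) = 1/0.19 ≈ 5.263.
ΔY = k × ΔG = (−€555 billion) / 0.19 ≈ −€2,921 billion.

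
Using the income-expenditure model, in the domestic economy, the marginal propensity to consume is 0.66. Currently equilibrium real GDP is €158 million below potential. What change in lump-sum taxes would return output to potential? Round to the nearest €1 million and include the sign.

Spending multiplier = 1/(1 − MPC) = 1/(1 − 0.66) = 1/0.34 ≈ 2.941.
Tax multiplier = −c·k = −0.66/0.34 ≈ −1.941. Need ΔY = +€158 million, so ΔT = ΔY/(−c·k) = −(+€158 million) × 0.34 / 0.66 ≈ −€81 million.
The government should cut lump-sum taxes by €81 million.

−€81 million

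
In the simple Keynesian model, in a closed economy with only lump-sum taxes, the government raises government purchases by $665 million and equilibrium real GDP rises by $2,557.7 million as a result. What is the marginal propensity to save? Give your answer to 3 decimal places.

0.260

Implied spending multiplier k = ΔY/ΔG = 2,557.7/665 ≈ 3.8462.
Since k = 1/(1 − MPC), MPC = 1 − 1/k = 1 − ΔG/ΔY = 1 − 665/2,557.7 ≈ 0.740.
MPS = 1 − MPC = 0.260.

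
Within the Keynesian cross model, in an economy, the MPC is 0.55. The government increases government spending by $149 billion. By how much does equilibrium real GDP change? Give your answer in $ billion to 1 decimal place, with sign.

+$331.1 billion

Spending multiplier = 1/(1 − MPC) = 1/(1 − 0.55) = 1/0.45 ≈ 2.222.
ΔY = k × ΔG = (+$149 billion) / 0.45 ≈ +$331.1 billion.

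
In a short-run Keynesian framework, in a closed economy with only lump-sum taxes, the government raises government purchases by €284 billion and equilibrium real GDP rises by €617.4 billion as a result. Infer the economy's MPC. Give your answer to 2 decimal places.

Implied spending multiplier k = ΔY/ΔG = 617.4/284 ≈ 2.1739.
Since k = 1/(1 − MPC), MPC = 1 − 1/k = 1 − ΔG/ΔY = 1 − 284/617.4 ≈ 0.54.

0.54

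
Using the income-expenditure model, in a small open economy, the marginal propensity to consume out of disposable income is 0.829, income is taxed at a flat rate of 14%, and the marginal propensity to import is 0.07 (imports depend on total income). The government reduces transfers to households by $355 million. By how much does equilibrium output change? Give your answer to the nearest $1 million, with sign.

−$824 million

The transfer change shifts disposable income by −$355 million, so first-round consumption changes by c·ΔTR = 0.829 × (−$355 million) = −$294.295 million.
Expenditure multiplier = 1/(1 − c(1−t) + m) = 1/(1 − 0.829×0.86 + 0.07) = 1/0.35706 ≈ 2.801.
The transfer multiplier is c × k ≈ 2.322, so ΔY = k × (c·ΔTR) = (−$294.295 million) / 0.35706 ≈ −$824 million.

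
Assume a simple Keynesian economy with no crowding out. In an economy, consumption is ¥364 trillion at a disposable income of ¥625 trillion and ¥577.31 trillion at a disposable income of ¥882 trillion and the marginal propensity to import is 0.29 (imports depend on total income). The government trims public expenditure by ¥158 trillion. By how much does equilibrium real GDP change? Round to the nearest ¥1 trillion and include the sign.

−¥343 trillion

MPC = ΔC/ΔYd = (577.31 − 364)/(882 − 625) = 213.31/257 = 0.83.
Expenditure multiplier = 1/(1 − c + m) = 1/(1 − 0.83 + 0.29) = 1/0.46 ≈ 2.174.
ΔY = k × ΔG = (−¥158 trillion) / 0.46 ≈ −¥343 trillion.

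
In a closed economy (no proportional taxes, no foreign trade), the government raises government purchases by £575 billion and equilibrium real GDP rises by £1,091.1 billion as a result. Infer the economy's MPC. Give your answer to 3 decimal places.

Implied spending multiplier k = ΔY/ΔG = 1,091.1/575 ≈ 1.8976.
Since k = 1/(1 − MPC), MPC = 1 − 1/k = 1 − ΔG/ΔY = 1 − 575/1,091.1 ≈ 0.473.

0.473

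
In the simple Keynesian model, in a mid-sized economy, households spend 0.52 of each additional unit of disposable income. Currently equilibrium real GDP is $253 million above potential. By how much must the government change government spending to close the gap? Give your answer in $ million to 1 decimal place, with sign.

−$121.4 million

Spending multiplier = 1/(1 − MPC) = 1/(1 − 0.52) = 1/0.48 ≈ 2.083.
Need ΔY = −$253 million, so ΔG = ΔY/k = (−$253 million) × 0.48 ≈ −$121.4 million.
The government should cut government spending by $121.4 million.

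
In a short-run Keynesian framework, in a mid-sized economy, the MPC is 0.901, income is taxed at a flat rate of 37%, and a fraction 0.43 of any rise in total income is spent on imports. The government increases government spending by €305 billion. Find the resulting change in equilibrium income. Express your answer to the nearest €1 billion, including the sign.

Government-spending multiplier = 1/(1 − c(1−t) + m) = 1/(1 − 0.901×0.63 + 0.43) = 1/0.86237 ≈ 1.16.
ΔY = k × ΔG = (+€305 billion) / 0.86237 ≈ +€354 billion.

+€354 billion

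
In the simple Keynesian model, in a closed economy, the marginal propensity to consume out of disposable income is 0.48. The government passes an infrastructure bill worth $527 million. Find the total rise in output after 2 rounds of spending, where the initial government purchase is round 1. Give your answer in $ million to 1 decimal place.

$780.0 million

Round 1 adds ΔG = $527 million; each later round is MPC = 0.48 times the previous.
After 2 rounds: 527 + 252.96 = ΔG·(1 − c^2)/(1 − c) = 527 × (1 − 0.2304)/0.52 ≈ $780 million.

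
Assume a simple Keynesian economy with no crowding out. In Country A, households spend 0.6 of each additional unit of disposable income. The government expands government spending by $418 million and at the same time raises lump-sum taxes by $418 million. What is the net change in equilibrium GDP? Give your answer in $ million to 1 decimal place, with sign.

+$418.0 million

Expenditure multiplier = 1/(1 − MPC) = 1/(1 − 0.6) = 1/0.4 = 2.5.
ΔG contributes k·ΔG = (+$418 million) / 0.4 = +$1,045 million.
ΔT of +$418 million changes first-round spending by −c·ΔT = −$250.8 million, contributing k·(−c·ΔT) = (−$250.8 million) / 0.4 = −$627 million.
With ΔG = ΔT and no other leakages, the balanced-budget multiplier is 1, so ΔY = ΔG = +$418 million.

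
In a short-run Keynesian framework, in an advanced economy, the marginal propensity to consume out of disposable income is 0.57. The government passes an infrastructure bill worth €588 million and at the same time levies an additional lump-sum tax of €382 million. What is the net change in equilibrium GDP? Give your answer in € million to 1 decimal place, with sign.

+€861.1 million

Expenditure multiplier = 1/(1 − MPC) = 1/(1 − 0.57) = 1/0.43 ≈ 2.326.
ΔG contributes k·ΔG = (+€588 million) / 0.43 ≈ +€1,367.4 million.
ΔT of +€382 million changes first-round spending by −c·ΔT = −€217.74 million, contributing k·(−c·ΔT) = (−€217.74 million) / 0.43 ≈ −€506.4 million.
Net ΔY = k(ΔG − c·ΔT) = (+€370.26 million) / 0.43 ≈ +€861.1 million.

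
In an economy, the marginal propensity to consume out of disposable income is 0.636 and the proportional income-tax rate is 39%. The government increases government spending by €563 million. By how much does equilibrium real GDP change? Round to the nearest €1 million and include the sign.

Expenditure multiplier = 1/(1 − c(1−t)) = 1/(1 − 0.636×0.61) = 1/0.61204 ≈ 1.634.
ΔY = k × ΔG = (+€563 million) / 0.61204 ≈ +€920 million.

+€920 million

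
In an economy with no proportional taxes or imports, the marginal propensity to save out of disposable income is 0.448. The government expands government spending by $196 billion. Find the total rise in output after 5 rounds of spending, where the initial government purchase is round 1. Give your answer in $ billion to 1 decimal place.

MPC = 1 − MPS = 1 − 0.448 = 0.552.
Round 1 adds ΔG = $196 billion; each later round is MPC = 0.552 times the previous.
After 5 rounds: 196 + 108.192 + 59.721984 + 32.966535168 + 18.197527412736 = ΔG·(1 − c^5)/(1 − c) = 196 × (1 − 0.051250179244032)/0.448 ≈ $415.1 billion.

$415.1 billion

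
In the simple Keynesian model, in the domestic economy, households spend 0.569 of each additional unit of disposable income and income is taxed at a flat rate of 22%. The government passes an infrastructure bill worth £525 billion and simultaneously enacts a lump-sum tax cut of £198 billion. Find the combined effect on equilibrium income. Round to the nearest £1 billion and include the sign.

Expenditure multiplier = 1/(1 − c(1−t)) = 1/(1 − 0.569×0.78) = 1/0.55618 ≈ 1.798.
ΔG contributes k·ΔG = (+£525 billion) / 0.55618 ≈ +£943.9 billion.
ΔT of −£198 billion changes first-round spending by −c·ΔT = +£112.662 billion, contributing k·(−c·ΔT) = (+£112.662 billion) / 0.55618 ≈ +£202.6 billion.
Net ΔY = k(ΔG − c·ΔT) = (+£637.662 billion) / 0.55618 ≈ +£1,147 billion.

+£1,147 billion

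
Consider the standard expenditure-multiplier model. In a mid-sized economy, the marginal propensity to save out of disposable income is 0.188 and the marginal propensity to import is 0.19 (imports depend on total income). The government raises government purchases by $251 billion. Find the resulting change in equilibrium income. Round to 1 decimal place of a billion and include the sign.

+$664.0 billion

MPC = 1 − MPS = 1 − 0.188 = 0.812.
Spending multiplier = 1/(1 − c + m) = 1/(1 − 0.812 + 0.19) = 1/0.378 ≈ 2.646.
ΔY = k × ΔG = (+$251 billion) / 0.378 ≈ +$664 billion.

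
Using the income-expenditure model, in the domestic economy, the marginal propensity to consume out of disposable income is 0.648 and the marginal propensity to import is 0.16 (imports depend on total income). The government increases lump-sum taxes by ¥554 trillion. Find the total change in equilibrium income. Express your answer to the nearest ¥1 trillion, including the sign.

−¥701 trillion

A lump-sum tax change of +¥554 trillion shifts disposable income by −¥554 trillion; first-round consumption changes by −c × ΔT = −0.648 × (+¥554 trillion) = −¥358.992 trillion.
Expenditure multiplier = 1/(1 − c + m) = 1/(1 − 0.648 + 0.16) = 1/0.512 ≈ 1.953.
The tax multiplier is −c × k ≈ −1.266, so ΔY = k × (−c·ΔT) = (−¥358.992 trillion) / 0.512 ≈ −¥701 trillion.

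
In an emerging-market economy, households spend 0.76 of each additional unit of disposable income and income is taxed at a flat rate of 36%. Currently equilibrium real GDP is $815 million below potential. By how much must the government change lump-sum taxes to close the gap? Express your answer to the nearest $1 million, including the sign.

−$551 million

Spending multiplier = 1/(1 − c(1−t)) = 1/(1 − 0.76×0.64) = 1/0.5136 ≈ 1.947.
Tax multiplier = −c·k = −0.76/0.5136 ≈ −1.48. Need ΔY = +$815 million, so ΔT = ΔY/(−c·k) = −(+$815 million) × 0.5136 / 0.76 ≈ −$551 million.
The government should cut lump-sum taxes by $551 million.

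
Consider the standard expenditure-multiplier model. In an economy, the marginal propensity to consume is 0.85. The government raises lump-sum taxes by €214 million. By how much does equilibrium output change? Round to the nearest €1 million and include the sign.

A lump-sum tax change of +€214 million shifts disposable income by −€214 million; first-round consumption changes by −c × ΔT = −0.85 × (+€214 million) = −€181.9 million.
Expenditure multiplier = 1/(1 − MPC) = 1/(1 − 0.85) = 1/0.15 ≈ 6.667.
The tax multiplier is −c × k ≈ −5.667, so ΔY = k × (−c·ΔT) = (−€181.9 million) / 0.15 ≈ −€1,213 million.

−€1,213 million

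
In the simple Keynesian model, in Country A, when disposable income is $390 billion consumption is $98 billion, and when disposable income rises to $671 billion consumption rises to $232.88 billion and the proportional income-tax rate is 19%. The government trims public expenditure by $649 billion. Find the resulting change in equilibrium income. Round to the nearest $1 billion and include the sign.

MPC = ΔC/ΔYd = (232.88 − 98)/(671 − 390) = 134.88/281 = 0.48.
Spending multiplier = 1/(1 − c(1−t)) = 1/(1 − 0.48×0.81) = 1/0.6112 ≈ 1.636.
ΔY = k × ΔG = (−$649 billion) / 0.6112 ≈ −$1,062 billion.

−$1,062 billion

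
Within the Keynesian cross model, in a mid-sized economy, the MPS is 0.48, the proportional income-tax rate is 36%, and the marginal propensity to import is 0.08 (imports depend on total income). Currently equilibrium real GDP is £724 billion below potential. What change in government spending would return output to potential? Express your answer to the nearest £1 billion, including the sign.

+£541 billion

MPC = 1 − MPS = 1 − 0.48 = 0.52.
Spending multiplier = 1/(1 − c(1−t) + m) = 1/(1 − 0.52×0.64 + 0.08) = 1/0.7472 ≈ 1.338.
Need ΔY = +£724 billion, so ΔG = ΔY/k = (+£724 billion) × 0.7472 ≈ +£541 billion.
The government should increase government spending by £541 billion.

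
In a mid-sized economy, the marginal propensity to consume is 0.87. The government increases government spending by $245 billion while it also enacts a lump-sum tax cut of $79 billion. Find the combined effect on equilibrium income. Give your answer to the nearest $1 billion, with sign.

Expenditure multiplier = 1/(1 − MPC) = 1/(1 − 0.87) = 1/0.13 ≈ 7.692.
ΔG contributes k·ΔG = (+$245 billion) / 0.13 ≈ +$1,884.6 billion.
ΔT of −$79 billion changes first-round spending by −c·ΔT = +$68.73 billion, contributing k·(−c·ΔT) = (+$68.73 billion) / 0.13 ≈ +$528.7 billion.
Net ΔY = k(ΔG − c·ΔT) = (+$313.73 billion) / 0.13 ≈ +$2,413 billion.

+$2,413 billion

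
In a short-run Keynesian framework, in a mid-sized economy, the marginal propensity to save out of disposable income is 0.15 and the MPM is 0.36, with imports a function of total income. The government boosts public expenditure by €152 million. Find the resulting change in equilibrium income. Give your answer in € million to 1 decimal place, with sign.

MPC = 1 − MPS = 1 − 0.15 = 0.85.
Government-spending multiplier = 1/(1 − c + m) = 1/(1 − 0.85 + 0.36) = 1/0.51 ≈ 1.961.
ΔY = k × ΔG = (+€152 million) / 0.51 ≈ +€298 million.

+€298.0 million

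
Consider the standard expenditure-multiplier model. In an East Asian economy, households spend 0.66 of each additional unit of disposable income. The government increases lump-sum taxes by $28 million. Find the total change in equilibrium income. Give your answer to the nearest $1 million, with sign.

−$54 million

A lump-sum tax change of +$28 million shifts disposable income by −$28 million; first-round consumption changes by −c × ΔT = −0.66 × (+$28 million) = −$18.48 million.
Expenditure multiplier = 1/(1 − MPC) = 1/(1 − 0.66) = 1/0.34 ≈ 2.941.
The tax multiplier is −c × k ≈ −1.941, so ΔY = k × (−c·ΔT) = (−$18.48 million) / 0.34 ≈ −$54 million.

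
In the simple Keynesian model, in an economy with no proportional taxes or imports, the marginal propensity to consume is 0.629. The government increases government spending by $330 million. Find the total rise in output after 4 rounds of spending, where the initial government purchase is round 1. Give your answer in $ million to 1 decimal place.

Round 1 adds ΔG = $330 million; each later round is MPC = 0.629 times the previous.
After 4 rounds: 330 + 207.57 + 130.56153 + 82.12320237 = ΔG·(1 − c^4)/(1 − c) = 330 × (1 − 0.156531800881)/0.371 ≈ $750.3 million.

$750.3 million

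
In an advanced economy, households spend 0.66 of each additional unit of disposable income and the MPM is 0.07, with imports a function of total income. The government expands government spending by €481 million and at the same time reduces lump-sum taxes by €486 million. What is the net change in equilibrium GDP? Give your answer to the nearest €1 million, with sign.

Expenditure multiplier = 1/(1 − c + m) = 1/(1 − 0.66 + 0.07) = 1/0.41 ≈ 2.439.
ΔG contributes k·ΔG = (+€481 million) / 0.41 ≈ +€1,173.2 million.
ΔT of −€486 million changes first-round spending by −c·ΔT = +€320.76 million, contributing k·(−c·ΔT) = (+€320.76 million) / 0.41 ≈ +€782.3 million.
Net ΔY = k(ΔG − c·ΔT) = (+€801.76 million) / 0.41 ≈ +€1,956 million.

+€1,956 million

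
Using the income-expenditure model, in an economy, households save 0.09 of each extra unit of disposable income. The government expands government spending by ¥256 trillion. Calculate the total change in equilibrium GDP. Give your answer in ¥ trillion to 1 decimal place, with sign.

MPC = 1 − MPS = 1 − 0.09 = 0.91.
Spending multiplier = 1/(1 − MPC) = 1/(1 − 0.91) = 1/0.09 ≈ 11.111.
ΔY = k × ΔG = (+¥256 trillion) / 0.09 ≈ +¥2,844.4 trillion.

+¥2,844.4 trillion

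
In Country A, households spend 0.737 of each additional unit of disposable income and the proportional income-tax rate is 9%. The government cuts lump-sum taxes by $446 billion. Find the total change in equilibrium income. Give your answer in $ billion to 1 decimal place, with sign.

A lump-sum tax change of −$446 billion shifts disposable income by +$446 billion; first-round consumption changes by −c × ΔT = −0.737 × (−$446 billion) = +$328.702 billion.
Expenditure multiplier = 1/(1 − c(1−t)) = 1/(1 − 0.737×0.91) = 1/0.32933 ≈ 3.036.
The tax multiplier is −c × k ≈ −2.238, so ΔY = k × (−c·ΔT) = (+$328.702 billion) / 0.32933 ≈ +$998.1 billion.

+$998.1 billion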